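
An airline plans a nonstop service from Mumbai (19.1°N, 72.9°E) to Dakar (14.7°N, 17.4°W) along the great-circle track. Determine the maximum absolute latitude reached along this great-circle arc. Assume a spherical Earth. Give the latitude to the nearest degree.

≈ 24°N

The great circle lies in the plane with unit normal n̂ = (p₁ × p₂)/|p₁ × p₂|.
Here n̂_z ≈ -0.917; the vertex latitude is φ_max = arccos|n̂_z| ≈ 23.5°.
Check via Clairaut: cos φ_max = |cos φ₁| · sin C = cos(19.1°)·sin(76.0°) ≈ 0.917, again giving ≈ 23.5°.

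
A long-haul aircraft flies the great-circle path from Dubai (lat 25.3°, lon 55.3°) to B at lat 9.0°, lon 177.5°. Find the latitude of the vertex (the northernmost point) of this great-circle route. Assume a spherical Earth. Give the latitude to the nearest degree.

≈ 34°

The great circle lies in the plane with unit normal n̂ = (p₁ × p₂)/|p₁ × p₂|.
Here n̂_z ≈ +0.828; the vertex latitude is φ_max = arccos|n̂_z| ≈ 34.1°.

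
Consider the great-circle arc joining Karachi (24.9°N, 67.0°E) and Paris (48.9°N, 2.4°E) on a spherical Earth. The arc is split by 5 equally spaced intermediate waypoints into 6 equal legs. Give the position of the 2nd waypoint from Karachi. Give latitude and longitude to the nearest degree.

≈ 37°N, 50°E

Write both endpoints as unit vectors p₁, p₂ with components (cos φ cos λ, cos φ sin λ, sin φ).
The central angle between the endpoints is δ = arccos(p₁·p₂) ≈ 0.961 rad (55.0°).
Interpolate at f = 2/6 with slerp weights a = sin((1−f)δ)/sin δ ≈ 0.729, b = sin(fδ)/sin δ ≈ 0.384.
p = a·p₁ + b·p₂ ≈ (0.511, 0.619, 0.596); φ = arcsin(p_z) ≈ 36.61°, λ = atan2(p_y, p_x) ≈ 50.49°.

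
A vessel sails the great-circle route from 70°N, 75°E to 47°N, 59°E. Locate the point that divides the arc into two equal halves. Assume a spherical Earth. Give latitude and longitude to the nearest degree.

The haversine formula gives a central angle δ ≈ 0.424 rad (24.3°) between the endpoints.
Interpolate at f = 1/2 with slerp weights a = sin((1−f)δ)/sin δ ≈ 0.511, b = sin(fδ)/sin δ ≈ 0.511.
p = a·p₁ + b·p₂ ≈ (0.225, 0.468, 0.855); φ = arcsin(p_z) ≈ 58.72°, λ = atan2(p_y, p_x) ≈ 64.33°.

≈ 59°N, 64°E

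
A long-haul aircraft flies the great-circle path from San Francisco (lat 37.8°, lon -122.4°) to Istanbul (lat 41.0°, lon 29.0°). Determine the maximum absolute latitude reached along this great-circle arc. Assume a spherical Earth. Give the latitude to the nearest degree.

≈ 73°

The great circle lies in the plane with unit normal n̂ = (p₁ × p₂)/|p₁ × p₂|.
Here n̂_z ≈ +0.288; the vertex latitude is φ_max = arccos|n̂_z| ≈ 73.3°.
Check via Clairaut: cos φ_max = |cos φ₁| · sin C = cos(37.8°)·sin(21.3°) ≈ 0.288, again giving ≈ 73.3°.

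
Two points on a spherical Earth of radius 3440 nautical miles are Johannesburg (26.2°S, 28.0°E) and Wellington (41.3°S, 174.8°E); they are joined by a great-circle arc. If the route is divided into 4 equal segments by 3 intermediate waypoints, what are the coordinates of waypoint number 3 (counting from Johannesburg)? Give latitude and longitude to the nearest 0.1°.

Convert each endpoint to a unit vector on the sphere (x = cos φ cos λ, y = cos φ sin λ, z = sin φ).
The central angle between the endpoints is δ = arccos(p₁·p₂) ≈ 1.847 rad (105.8°).
Interpolate at f = 3/4 with slerp weights a = sin((1−f)δ)/sin δ ≈ 0.463, b = sin(fδ)/sin δ ≈ 1.022.
p = a·p₁ + b·p₂ ≈ (-0.397, 0.265, -0.879); φ = arcsin(p_z) ≈ -61.48°, λ = atan2(p_y, p_x) ≈ 146.35°.

≈ 61.5°S, 146.3°E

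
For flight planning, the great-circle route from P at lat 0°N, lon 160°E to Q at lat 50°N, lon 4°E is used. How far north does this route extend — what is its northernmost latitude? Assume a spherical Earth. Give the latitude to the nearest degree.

≈ 71°N

The great circle lies in the plane with unit normal n̂ = (p₁ × p₂)/|p₁ × p₂|.
Here n̂_z ≈ -0.323; the vertex latitude is φ_max = arccos|n̂_z| ≈ 71.2°.
Check via Clairaut: cos φ_max = |cos φ₁| · sin C = cos(0.0°)·sin(18.8°) ≈ 0.323, again giving ≈ 71.2°.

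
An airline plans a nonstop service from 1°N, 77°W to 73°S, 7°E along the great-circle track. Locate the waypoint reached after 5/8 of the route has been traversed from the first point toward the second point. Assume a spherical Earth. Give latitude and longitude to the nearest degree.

Write both endpoints as unit vectors p₁, p₂ with components (cos φ cos λ, cos φ sin λ, sin φ).
The central angle between the endpoints is δ = arccos(p₁·p₂) ≈ 1.557 rad (89.2°).
Interpolate at f = 5/8 with slerp weights a = sin((1−f)δ)/sin δ ≈ 0.551, b = sin(fδ)/sin δ ≈ 0.827.
p = a·p₁ + b·p₂ ≈ (0.364, -0.508, -0.781); φ = arcsin(p_z) ≈ -51.35°, λ = atan2(p_y, p_x) ≈ -54.36°.

≈ 51°S, 54°W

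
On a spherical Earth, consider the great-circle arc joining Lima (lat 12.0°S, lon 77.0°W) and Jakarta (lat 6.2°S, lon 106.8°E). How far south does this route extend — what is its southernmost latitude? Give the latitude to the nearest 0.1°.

≈ 78.3°S

The great circle lies in the plane with unit normal n̂ = (p₁ × p₂)/|p₁ × p₂|.
Here n̂_z ≈ -0.202; the vertex latitude is φ_max = arccos|n̂_z| ≈ 78.3°.
Check via Clairaut: cos φ_max = |cos φ₁| · sin C = cos(12.0°)·sin(168.1°) ≈ 0.202, again giving ≈ 78.3°.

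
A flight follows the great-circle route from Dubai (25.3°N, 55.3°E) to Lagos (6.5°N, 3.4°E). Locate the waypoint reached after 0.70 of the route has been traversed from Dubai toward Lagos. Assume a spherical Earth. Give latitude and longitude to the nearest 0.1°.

≈ 13.4°N, 17.9°E

From cos δ = sin φ₁ sin φ₂ + cos φ₁ cos φ₂ cos Δλ, the central angle is δ ≈ 0.924 rad (52.9°).
Interpolate at f = 0.70 with slerp weights a = sin((1−f)δ)/sin δ ≈ 0.343, b = sin(fδ)/sin δ ≈ 0.755.
p = a·p₁ + b·p₂ ≈ (0.925, 0.299, 0.232); φ = arcsin(p_z) ≈ 13.42°, λ = atan2(p_y, p_x) ≈ 17.93°.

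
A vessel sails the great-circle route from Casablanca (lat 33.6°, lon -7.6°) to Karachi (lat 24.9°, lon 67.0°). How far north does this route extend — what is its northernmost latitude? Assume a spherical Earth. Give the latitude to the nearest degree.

The great circle lies in the plane with unit normal n̂ = (p₁ × p₂)/|p₁ × p₂|.
Here n̂_z ≈ +0.808; the vertex latitude is φ_max = arccos|n̂_z| ≈ 36.1°.

≈ 36°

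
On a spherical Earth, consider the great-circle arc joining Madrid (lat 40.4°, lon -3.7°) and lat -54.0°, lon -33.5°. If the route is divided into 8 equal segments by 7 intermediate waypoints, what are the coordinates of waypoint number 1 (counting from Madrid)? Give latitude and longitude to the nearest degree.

Convert each endpoint to a unit vector on the sphere (x = cos φ cos λ, y = cos φ sin λ, z = sin φ).
The central angle between the endpoints is δ = arccos(p₁·p₂) ≈ 1.707 rad (97.8°).
Interpolate at f = 1/8 with slerp weights a = sin((1−f)δ)/sin δ ≈ 1.006, b = sin(fδ)/sin δ ≈ 0.214.
p = a·p₁ + b·p₂ ≈ (0.870, -0.119, 0.479); φ = arcsin(p_z) ≈ 28.64°, λ = atan2(p_y, p_x) ≈ -7.78°.

≈ lat 29°, lon -8°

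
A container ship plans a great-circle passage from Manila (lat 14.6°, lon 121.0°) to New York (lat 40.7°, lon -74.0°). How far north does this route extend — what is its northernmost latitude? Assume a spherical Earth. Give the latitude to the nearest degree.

The great circle lies in the plane with unit normal n̂ = (p₁ × p₂)/|p₁ × p₂|.
Here n̂_z ≈ +0.226; the vertex latitude is φ_max = arccos|n̂_z| ≈ 76.9°.
Check via Clairaut: cos φ_max = |cos φ₁| · sin C = cos(14.6°)·sin(13.5°) ≈ 0.226, again giving ≈ 76.9°.

≈ 77°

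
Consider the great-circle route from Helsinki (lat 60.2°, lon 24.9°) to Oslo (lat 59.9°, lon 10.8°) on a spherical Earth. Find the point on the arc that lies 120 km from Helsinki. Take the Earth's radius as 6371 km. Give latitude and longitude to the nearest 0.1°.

≈ lat 60.3°, lon 22.7°

Convert each endpoint to a unit vector on the sphere (x = cos φ cos λ, y = cos φ sin λ, z = sin φ).
The central angle between the endpoints is δ = arccos(p₁·p₂) ≈ 0.123 rad (7.0°). The total great-circle distance is δ·R ≈ 0.123 × 6371 ≈ 782 km, so the target fraction is f = 120/782 ≈ 0.153.
Interpolate at f ≈ 0.153 with slerp weights a = sin((1−f)δ)/sin δ ≈ 0.847, b = sin(fδ)/sin δ ≈ 0.154.
p = a·p₁ + b·p₂ ≈ (0.458, 0.192, 0.868); φ = arcsin(p_z) ≈ 60.25°, λ = atan2(p_y, p_x) ≈ 22.73°.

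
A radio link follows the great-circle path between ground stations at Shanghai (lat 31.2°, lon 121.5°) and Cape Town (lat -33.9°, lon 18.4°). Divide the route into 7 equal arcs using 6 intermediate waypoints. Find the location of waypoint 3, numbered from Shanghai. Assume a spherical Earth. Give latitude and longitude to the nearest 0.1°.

Convert each endpoint to a unit vector on the sphere (x = cos φ cos λ, y = cos φ sin λ, z = sin φ).
The central angle between the endpoints is δ = arccos(p₁·p₂) ≈ 2.037 rad (116.7°).
Interpolate at f = 3/7 with slerp weights a = sin((1−f)δ)/sin δ ≈ 1.028, b = sin(fδ)/sin δ ≈ 0.858.
p = a·p₁ + b·p₂ ≈ (0.216, 0.975, 0.054); φ = arcsin(p_z) ≈ 3.10°, λ = atan2(p_y, p_x) ≈ 77.50°.

≈ lat 3.1°, lon 77.5°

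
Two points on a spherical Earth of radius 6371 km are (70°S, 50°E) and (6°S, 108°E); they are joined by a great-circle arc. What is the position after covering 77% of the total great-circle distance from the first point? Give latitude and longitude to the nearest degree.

≈ (22°S, 103°E)

From cos δ = sin φ₁ sin φ₂ + cos φ₁ cos φ₂ cos Δλ, the central angle is δ ≈ 1.289 rad (73.8°).
Interpolate at f = 0.77 with slerp weights a = sin((1−f)δ)/sin δ ≈ 0.304, b = sin(fδ)/sin δ ≈ 0.872.
p = a·p₁ + b·p₂ ≈ (-0.201, 0.904, -0.377); φ = arcsin(p_z) ≈ -22.14°, λ = atan2(p_y, p_x) ≈ 102.54°.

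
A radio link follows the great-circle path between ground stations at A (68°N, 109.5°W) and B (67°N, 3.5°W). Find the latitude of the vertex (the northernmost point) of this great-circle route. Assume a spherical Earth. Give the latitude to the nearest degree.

The great circle lies in the plane with unit normal n̂ = (p₁ × p₂)/|p₁ × p₂|.
Here n̂_z ≈ +0.242; the vertex latitude is φ_max = arccos|n̂_z| ≈ 76.0°.
Check via Clairaut: cos φ_max = |cos φ₁| · sin C = cos(68.0°)·sin(40.2°) ≈ 0.242, again giving ≈ 76.0°.

≈ 76°N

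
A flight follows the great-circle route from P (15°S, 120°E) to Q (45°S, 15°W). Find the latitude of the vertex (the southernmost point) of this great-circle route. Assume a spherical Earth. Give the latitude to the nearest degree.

The great circle lies in the plane with unit normal n̂ = (p₁ × p₂)/|p₁ × p₂|.
Here n̂_z ≈ -0.506; the vertex latitude is φ_max = arccos|n̂_z| ≈ 59.6°.
Check via Clairaut: cos φ_max = |cos φ₁| · sin C = cos(15.0°)·sin(148.4°) ≈ 0.506, again giving ≈ 59.6°.

≈ 60°S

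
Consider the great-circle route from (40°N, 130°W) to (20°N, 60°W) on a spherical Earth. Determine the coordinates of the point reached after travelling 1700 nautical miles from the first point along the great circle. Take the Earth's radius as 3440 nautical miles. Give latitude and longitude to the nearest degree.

≈ (36°N, 94°W)

Convert each endpoint to a unit vector on the sphere (x = cos φ cos λ, y = cos φ sin λ, z = sin φ).
The central angle between the endpoints is δ = arccos(p₁·p₂) ≈ 1.086 rad (62.2°). The total great-circle distance is δ·R ≈ 1.086 × 3440 ≈ 3736 nmi, so the target fraction is f = 1700/3736 ≈ 0.455.
Interpolate at f ≈ 0.455 with slerp weights a = sin((1−f)δ)/sin δ ≈ 0.631, b = sin(fδ)/sin δ ≈ 0.536.
p = a·p₁ + b·p₂ ≈ (-0.059, -0.806, 0.589); φ = arcsin(p_z) ≈ 36.06°, λ = atan2(p_y, p_x) ≈ -94.16°.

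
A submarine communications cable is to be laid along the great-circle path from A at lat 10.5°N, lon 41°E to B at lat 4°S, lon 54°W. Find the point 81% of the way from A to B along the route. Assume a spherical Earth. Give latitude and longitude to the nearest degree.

≈ lat 1°S, lon 36°W

From cos δ = sin φ₁ sin φ₂ + cos φ₁ cos φ₂ cos Δλ, the central angle is δ ≈ 1.669 rad (95.6°).
Interpolate at f = 0.81 with slerp weights a = sin((1−f)δ)/sin δ ≈ 0.313, b = sin(fδ)/sin δ ≈ 0.981.
p = a·p₁ + b·p₂ ≈ (0.808, -0.589, -0.011); φ = arcsin(p_z) ≈ -0.65°, λ = atan2(p_y, p_x) ≈ -36.12°.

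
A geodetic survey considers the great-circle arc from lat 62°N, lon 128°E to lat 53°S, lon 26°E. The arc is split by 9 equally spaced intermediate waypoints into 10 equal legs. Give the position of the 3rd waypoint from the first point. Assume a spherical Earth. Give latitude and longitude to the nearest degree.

From cos δ = sin φ₁ sin φ₂ + cos φ₁ cos φ₂ cos Δλ, the central angle is δ ≈ 2.440 rad (139.8°).
Interpolate at f = 3/10 with slerp weights a = sin((1−f)δ)/sin δ ≈ 1.535, b = sin(fδ)/sin δ ≈ 1.036.
p = a·p₁ + b·p₂ ≈ (0.117, 0.841, 0.528); φ = arcsin(p_z) ≈ 31.88°, λ = atan2(p_y, p_x) ≈ 82.11°.

≈ lat 32°N, lon 82°E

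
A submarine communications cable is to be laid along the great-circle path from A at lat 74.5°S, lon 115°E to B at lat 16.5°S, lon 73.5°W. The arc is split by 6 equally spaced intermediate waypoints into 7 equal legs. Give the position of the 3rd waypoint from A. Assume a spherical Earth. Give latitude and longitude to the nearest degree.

Write both endpoints as unit vectors p₁, p₂ with components (cos φ cos λ, cos φ sin λ, sin φ).
The central angle between the endpoints is δ = arccos(p₁·p₂) ≈ 1.551 rad (88.8°).
Interpolate at f = 3/7 with slerp weights a = sin((1−f)δ)/sin δ ≈ 0.775, b = sin(fδ)/sin δ ≈ 0.617.
p = a·p₁ + b·p₂ ≈ (0.080, -0.379, -0.922); φ = arcsin(p_z) ≈ -67.18°, λ = atan2(p_y, p_x) ≈ -78.03°.

≈ lat 67°S, lon 78°W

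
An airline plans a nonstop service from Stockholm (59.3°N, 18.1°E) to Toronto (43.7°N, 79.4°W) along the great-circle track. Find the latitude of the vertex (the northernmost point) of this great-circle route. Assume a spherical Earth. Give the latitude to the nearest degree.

≈ 64°N

The great circle lies in the plane with unit normal n̂ = (p₁ × p₂)/|p₁ × p₂|.
Here n̂_z ≈ -0.437; the vertex latitude is φ_max = arccos|n̂_z| ≈ 64.1°.
Check via Clairaut: cos φ_max = |cos φ₁| · sin C = cos(59.3°)·sin(58.8°) ≈ 0.437, again giving ≈ 64.1°.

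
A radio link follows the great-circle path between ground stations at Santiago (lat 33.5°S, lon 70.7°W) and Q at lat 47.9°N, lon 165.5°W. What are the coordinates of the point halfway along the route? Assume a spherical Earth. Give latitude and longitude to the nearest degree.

Convert each endpoint to a unit vector on the sphere (x = cos φ cos λ, y = cos φ sin λ, z = sin φ).
The central angle between the endpoints is δ = arccos(p₁·p₂) ≈ 2.045 rad (117.1°).
Interpolate at f = 1/2 with slerp weights a = sin((1−f)δ)/sin δ ≈ 0.959, b = sin(fδ)/sin δ ≈ 0.959.
p = a·p₁ + b·p₂ ≈ (-0.358, -0.916, 0.182); φ = arcsin(p_z) ≈ 10.50°, λ = atan2(p_y, p_x) ≈ -111.36°.

≈ lat 11°N, lon 111°W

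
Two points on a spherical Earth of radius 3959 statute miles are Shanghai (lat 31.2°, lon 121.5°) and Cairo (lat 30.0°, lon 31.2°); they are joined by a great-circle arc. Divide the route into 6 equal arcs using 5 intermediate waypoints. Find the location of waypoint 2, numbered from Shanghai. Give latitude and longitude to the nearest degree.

The haversine formula gives a central angle δ ≈ 1.313 rad (75.2°) between the endpoints.
Interpolate at f = 2/6 with slerp weights a = sin((1−f)δ)/sin δ ≈ 0.794, b = sin(fδ)/sin δ ≈ 0.438.
p = a·p₁ + b·p₂ ≈ (-0.030, 0.776, 0.630); φ = arcsin(p_z) ≈ 39.08°, λ = atan2(p_y, p_x) ≈ 92.23°.

≈ lat 39°, lon 92°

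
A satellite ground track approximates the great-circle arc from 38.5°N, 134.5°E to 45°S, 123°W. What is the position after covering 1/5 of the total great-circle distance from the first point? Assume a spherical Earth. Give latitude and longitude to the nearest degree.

≈ 23°N, 157°E

Write both endpoints as unit vectors p₁, p₂ with components (cos φ cos λ, cos φ sin λ, sin φ).
The central angle between the endpoints is δ = arccos(p₁·p₂) ≈ 2.165 rad (124.1°).
Interpolate at f = 1/5 with slerp weights a = sin((1−f)δ)/sin δ ≈ 1.191, b = sin(fδ)/sin δ ≈ 0.506.
p = a·p₁ + b·p₂ ≈ (-0.849, 0.365, 0.383); φ = arcsin(p_z) ≈ 22.55°, λ = atan2(p_y, p_x) ≈ 156.75°.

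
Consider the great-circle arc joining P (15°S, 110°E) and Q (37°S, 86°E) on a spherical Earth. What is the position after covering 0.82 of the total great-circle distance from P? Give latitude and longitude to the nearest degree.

Convert each endpoint to a unit vector on the sphere (x = cos φ cos λ, y = cos φ sin λ, z = sin φ).
The central angle between the endpoints is δ = arccos(p₁·p₂) ≈ 0.535 rad (30.6°).
Interpolate at f = 0.82 with slerp weights a = sin((1−f)δ)/sin δ ≈ 0.189, b = sin(fδ)/sin δ ≈ 0.833.
p = a·p₁ + b·p₂ ≈ (-0.016, 0.835, -0.550); φ = arcsin(p_z) ≈ -33.38°, λ = atan2(p_y, p_x) ≈ 91.09°.

≈ (33°S, 91°E)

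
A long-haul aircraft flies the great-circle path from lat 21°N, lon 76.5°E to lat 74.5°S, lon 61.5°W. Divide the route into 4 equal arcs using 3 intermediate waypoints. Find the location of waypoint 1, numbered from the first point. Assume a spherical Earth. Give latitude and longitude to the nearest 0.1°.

≈ lat 8.9°S, lon 70.3°E

The haversine formula gives a central angle δ ≈ 2.130 rad (122.1°) between the endpoints.
Interpolate at f = 1/4 with slerp weights a = sin((1−f)δ)/sin δ ≈ 1.179, b = sin(fδ)/sin δ ≈ 0.599.
p = a·p₁ + b·p₂ ≈ (0.333, 0.930, -0.155); φ = arcsin(p_z) ≈ -8.89°, λ = atan2(p_y, p_x) ≈ 70.28°.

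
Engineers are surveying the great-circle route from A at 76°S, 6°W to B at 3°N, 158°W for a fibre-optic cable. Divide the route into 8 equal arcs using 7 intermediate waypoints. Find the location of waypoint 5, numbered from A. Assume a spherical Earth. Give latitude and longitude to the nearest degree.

Convert each endpoint to a unit vector on the sphere (x = cos φ cos λ, y = cos φ sin λ, z = sin φ).
The central angle between the endpoints is δ = arccos(p₁·p₂) ≈ 1.838 rad (105.3°).
Interpolate at f = 5/8 with slerp weights a = sin((1−f)δ)/sin δ ≈ 0.659, b = sin(fδ)/sin δ ≈ 0.946.
p = a·p₁ + b·p₂ ≈ (-0.717, -0.371, -0.590); φ = arcsin(p_z) ≈ -36.18°, λ = atan2(p_y, p_x) ≈ -152.68°.

≈ 36°S, 153°W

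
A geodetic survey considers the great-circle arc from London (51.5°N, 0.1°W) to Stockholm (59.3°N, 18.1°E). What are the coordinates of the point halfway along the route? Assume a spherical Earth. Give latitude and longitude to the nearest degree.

≈ (56°N, 8°E)

From cos δ = sin φ₁ sin φ₂ + cos φ₁ cos φ₂ cos Δλ, the central angle is δ ≈ 0.225 rad (12.9°).
Interpolate at f = 1/2 with slerp weights a = sin((1−f)δ)/sin δ ≈ 0.503, b = sin(fδ)/sin δ ≈ 0.503.
p = a·p₁ + b·p₂ ≈ (0.557, 0.079, 0.826); φ = arcsin(p_z) ≈ 55.74°, λ = atan2(p_y, p_x) ≈ 8.09°.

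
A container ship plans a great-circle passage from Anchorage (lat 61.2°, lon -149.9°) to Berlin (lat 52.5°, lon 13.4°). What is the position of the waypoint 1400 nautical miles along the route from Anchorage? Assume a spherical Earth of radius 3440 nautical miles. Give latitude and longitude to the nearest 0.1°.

≈ lat 82.7°, lon -113.2°

Write both endpoints as unit vectors p₁, p₂ with components (cos φ cos λ, cos φ sin λ, sin φ).
The central angle between the endpoints is δ = arccos(p₁·p₂) ≈ 1.144 rad (65.5°). The total great-circle distance is δ·R ≈ 1.144 × 3440 ≈ 3934 nmi, so the target fraction is f = 1400/3934 ≈ 0.356.
Interpolate at f ≈ 0.356 with slerp weights a = sin((1−f)δ)/sin δ ≈ 0.738, b = sin(fδ)/sin δ ≈ 0.435.
p = a·p₁ + b·p₂ ≈ (-0.050, -0.117, 0.992); φ = arcsin(p_z) ≈ 82.69°, λ = atan2(p_y, p_x) ≈ -113.18°.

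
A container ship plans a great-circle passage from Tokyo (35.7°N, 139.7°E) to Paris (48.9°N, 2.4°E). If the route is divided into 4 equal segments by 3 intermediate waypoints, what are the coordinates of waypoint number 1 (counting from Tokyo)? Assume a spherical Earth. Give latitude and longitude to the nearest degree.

Convert each endpoint to a unit vector on the sphere (x = cos φ cos λ, y = cos φ sin λ, z = sin φ).
The central angle between the endpoints is δ = arccos(p₁·p₂) ≈ 1.523 rad (87.3°).
Interpolate at f = 1/4 with slerp weights a = sin((1−f)δ)/sin δ ≈ 0.911, b = sin(fδ)/sin δ ≈ 0.372.
p = a·p₁ + b·p₂ ≈ (-0.320, 0.489, 0.812); φ = arcsin(p_z) ≈ 54.28°, λ = atan2(p_y, p_x) ≈ 123.19°.

≈ (54°N, 123°E)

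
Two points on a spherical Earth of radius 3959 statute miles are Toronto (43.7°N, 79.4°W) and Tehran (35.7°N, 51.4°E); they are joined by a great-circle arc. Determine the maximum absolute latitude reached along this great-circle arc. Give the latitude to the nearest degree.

≈ 64°N

The great circle lies in the plane with unit normal n̂ = (p₁ × p₂)/|p₁ × p₂|.
Here n̂_z ≈ +0.445; the vertex latitude is φ_max = arccos|n̂_z| ≈ 63.6°.
Check via Clairaut: cos φ_max = |cos φ₁| · sin C = cos(43.7°)·sin(37.9°) ≈ 0.445, again giving ≈ 63.6°.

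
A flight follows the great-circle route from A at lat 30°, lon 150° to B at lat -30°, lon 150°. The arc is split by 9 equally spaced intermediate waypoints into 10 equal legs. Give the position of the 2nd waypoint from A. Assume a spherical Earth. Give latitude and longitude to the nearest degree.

≈ lat 18°, lon 150°

Convert each endpoint to a unit vector on the sphere (x = cos φ cos λ, y = cos φ sin λ, z = sin φ).
The central angle between the endpoints is δ = arccos(p₁·p₂) ≈ 1.047 rad (60.0°).
Interpolate at f = 2/10 with slerp weights a = sin((1−f)δ)/sin δ ≈ 0.858, b = sin(fδ)/sin δ ≈ 0.240.
p = a·p₁ + b·p₂ ≈ (-0.824, 0.476, 0.309); φ = arcsin(p_z) ≈ 18.00°, λ = atan2(p_y, p_x) ≈ 150.00°.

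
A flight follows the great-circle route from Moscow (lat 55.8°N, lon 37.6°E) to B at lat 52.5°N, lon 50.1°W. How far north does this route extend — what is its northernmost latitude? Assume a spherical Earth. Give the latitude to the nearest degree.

The great circle lies in the plane with unit normal n̂ = (p₁ × p₂)/|p₁ × p₂|.
Here n̂_z ≈ -0.460; the vertex latitude is φ_max = arccos|n̂_z| ≈ 62.6°.
Check via Clairaut: cos φ_max = |cos φ₁| · sin C = cos(55.8°)·sin(55.0°) ≈ 0.460, again giving ≈ 62.6°.

≈ 63°N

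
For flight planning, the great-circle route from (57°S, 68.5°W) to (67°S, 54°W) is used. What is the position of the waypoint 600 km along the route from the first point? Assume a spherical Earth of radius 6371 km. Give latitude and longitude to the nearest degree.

Convert each endpoint to a unit vector on the sphere (x = cos φ cos λ, y = cos φ sin λ, z = sin φ).
The central angle between the endpoints is δ = arccos(p₁·p₂) ≈ 0.210 rad (12.0°). The total great-circle distance is δ·R ≈ 0.210 × 6371 ≈ 1338 km, so the target fraction is f = 600/1338 ≈ 0.448.
Interpolate at f ≈ 0.448 with slerp weights a = sin((1−f)δ)/sin δ ≈ 0.554, b = sin(fδ)/sin δ ≈ 0.451.
p = a·p₁ + b·p₂ ≈ (0.214, -0.424, -0.880); φ = arcsin(p_z) ≈ -61.66°, λ = atan2(p_y, p_x) ≈ -63.17°.

≈ (62°S, 63°W)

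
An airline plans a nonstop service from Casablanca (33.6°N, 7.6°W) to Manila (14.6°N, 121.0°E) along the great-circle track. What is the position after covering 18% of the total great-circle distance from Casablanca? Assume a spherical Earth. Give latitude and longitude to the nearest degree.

≈ 43°N, 15°E

Convert each endpoint to a unit vector on the sphere (x = cos φ cos λ, y = cos φ sin λ, z = sin φ).
The central angle between the endpoints is δ = arccos(p₁·p₂) ≈ 1.943 rad (111.3°).
Interpolate at f = 0.18 with slerp weights a = sin((1−f)δ)/sin δ ≈ 1.073, b = sin(fδ)/sin δ ≈ 0.368.
p = a·p₁ + b·p₂ ≈ (0.703, 0.187, 0.687); φ = arcsin(p_z) ≈ 43.36°, λ = atan2(p_y, p_x) ≈ 14.89°.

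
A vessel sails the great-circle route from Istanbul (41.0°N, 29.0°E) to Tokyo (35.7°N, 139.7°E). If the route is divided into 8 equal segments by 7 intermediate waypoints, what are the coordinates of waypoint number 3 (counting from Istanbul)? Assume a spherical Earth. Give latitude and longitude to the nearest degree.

≈ 54°N, 70°E

Convert each endpoint to a unit vector on the sphere (x = cos φ cos λ, y = cos φ sin λ, z = sin φ).
The central angle between the endpoints is δ = arccos(p₁·p₂) ≈ 1.404 rad (80.4°).
Interpolate at f = 3/8 with slerp weights a = sin((1−f)δ)/sin δ ≈ 0.780, b = sin(fδ)/sin δ ≈ 0.510.
p = a·p₁ + b·p₂ ≈ (0.199, 0.553, 0.809); φ = arcsin(p_z) ≈ 54.00°, λ = atan2(p_y, p_x) ≈ 70.19°.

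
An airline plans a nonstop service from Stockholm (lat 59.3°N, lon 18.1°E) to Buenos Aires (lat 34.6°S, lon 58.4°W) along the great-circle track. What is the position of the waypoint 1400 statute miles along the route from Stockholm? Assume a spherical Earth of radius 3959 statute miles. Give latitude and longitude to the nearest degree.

Convert each endpoint to a unit vector on the sphere (x = cos φ cos λ, y = cos φ sin λ, z = sin φ).
The central angle between the endpoints is δ = arccos(p₁·p₂) ≈ 1.972 rad (113.0°). The total great-circle distance is δ·R ≈ 1.972 × 3959 ≈ 7806 mi, so the target fraction is f = 1400/7806 ≈ 0.179.
Interpolate at f ≈ 0.179 with slerp weights a = sin((1−f)δ)/sin δ ≈ 1.085, b = sin(fδ)/sin δ ≈ 0.376.
p = a·p₁ + b·p₂ ≈ (0.689, -0.092, 0.719); φ = arcsin(p_z) ≈ 45.99°, λ = atan2(p_y, p_x) ≈ -7.58°.

≈ lat 46°N, lon 8°W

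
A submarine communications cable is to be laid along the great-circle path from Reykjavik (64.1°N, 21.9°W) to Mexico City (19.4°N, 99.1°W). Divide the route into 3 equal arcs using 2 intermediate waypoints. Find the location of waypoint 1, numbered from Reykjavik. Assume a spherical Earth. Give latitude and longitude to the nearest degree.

Convert each endpoint to a unit vector on the sphere (x = cos φ cos λ, y = cos φ sin λ, z = sin φ).
The central angle between the endpoints is δ = arccos(p₁·p₂) ≈ 1.170 rad (67.0°).
Interpolate at f = 1/3 with slerp weights a = sin((1−f)δ)/sin δ ≈ 0.764, b = sin(fδ)/sin δ ≈ 0.413.
p = a·p₁ + b·p₂ ≈ (0.248, -0.509, 0.824); φ = arcsin(p_z) ≈ 55.51°, λ = atan2(p_y, p_x) ≈ -64.03°.

≈ (56°N, 64°W)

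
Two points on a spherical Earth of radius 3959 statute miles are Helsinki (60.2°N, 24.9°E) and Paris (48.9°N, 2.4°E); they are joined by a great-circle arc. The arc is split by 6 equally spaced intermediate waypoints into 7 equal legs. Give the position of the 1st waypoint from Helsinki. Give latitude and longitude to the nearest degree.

From cos δ = sin φ₁ sin φ₂ + cos φ₁ cos φ₂ cos Δλ, the central angle is δ ≈ 0.299 rad (17.1°).
Interpolate at f = 1/7 with slerp weights a = sin((1−f)δ)/sin δ ≈ 0.861, b = sin(fδ)/sin δ ≈ 0.145.
p = a·p₁ + b·p₂ ≈ (0.483, 0.184, 0.856); φ = arcsin(p_z) ≈ 58.87°, λ = atan2(p_y, p_x) ≈ 20.86°.

≈ 59°N, 21°E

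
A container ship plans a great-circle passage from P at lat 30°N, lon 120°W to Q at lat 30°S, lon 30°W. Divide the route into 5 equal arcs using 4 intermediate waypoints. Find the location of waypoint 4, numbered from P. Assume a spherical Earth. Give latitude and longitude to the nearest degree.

≈ lat 19°S, lon 50°W

Write both endpoints as unit vectors p₁, p₂ with components (cos φ cos λ, cos φ sin λ, sin φ).
The central angle between the endpoints is δ = arccos(p₁·p₂) ≈ 1.823 rad (104.5°).
Interpolate at f = 4/5 with slerp weights a = sin((1−f)δ)/sin δ ≈ 0.368, b = sin(fδ)/sin δ ≈ 1.026.
p = a·p₁ + b·p₂ ≈ (0.610, -0.721, -0.329); φ = arcsin(p_z) ≈ -19.21°, λ = atan2(p_y, p_x) ≈ -49.74°.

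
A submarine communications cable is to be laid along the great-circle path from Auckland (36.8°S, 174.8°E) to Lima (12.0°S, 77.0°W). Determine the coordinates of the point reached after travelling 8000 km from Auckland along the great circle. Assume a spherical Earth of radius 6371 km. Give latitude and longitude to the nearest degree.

≈ 27°S, 98°W

Write both endpoints as unit vectors p₁, p₂ with components (cos φ cos λ, cos φ sin λ, sin φ).
The central angle between the endpoints is δ = arccos(p₁·p₂) ≈ 1.691 rad (96.9°). The total great-circle distance is δ·R ≈ 1.691 × 6371 ≈ 10774 km, so the target fraction is f = 8000/10774 ≈ 0.742.
Interpolate at f ≈ 0.742 with slerp weights a = sin((1−f)δ)/sin δ ≈ 0.425, b = sin(fδ)/sin δ ≈ 0.958.
p = a·p₁ + b·p₂ ≈ (-0.128, -0.882, -0.454); φ = arcsin(p_z) ≈ -26.98°, λ = atan2(p_y, p_x) ≈ -98.27°.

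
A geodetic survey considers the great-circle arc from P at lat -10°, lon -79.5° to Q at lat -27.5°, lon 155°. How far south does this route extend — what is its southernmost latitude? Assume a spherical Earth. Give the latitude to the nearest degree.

The great circle lies in the plane with unit normal n̂ = (p₁ × p₂)/|p₁ × p₂|.
Here n̂_z ≈ -0.786; the vertex latitude is φ_max = arccos|n̂_z| ≈ 38.1°.

≈ -38°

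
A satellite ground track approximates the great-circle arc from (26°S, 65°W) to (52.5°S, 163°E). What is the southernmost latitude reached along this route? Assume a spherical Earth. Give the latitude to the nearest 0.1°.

The great circle lies in the plane with unit normal n̂ = (p₁ × p₂)/|p₁ × p₂|.
Here n̂_z ≈ -0.407; the vertex latitude is φ_max = arccos|n̂_z| ≈ 66.0°.
Check via Clairaut: cos φ_max = |cos φ₁| · sin C = cos(26.0°)·sin(153.1°) ≈ 0.407, again giving ≈ 66.0°.

≈ 66.0°S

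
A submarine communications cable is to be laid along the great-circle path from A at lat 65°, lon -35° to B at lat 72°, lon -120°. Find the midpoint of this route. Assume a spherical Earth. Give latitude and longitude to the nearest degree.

≈ lat 74°, lon -69°

From cos δ = sin φ₁ sin φ₂ + cos φ₁ cos φ₂ cos Δλ, the central angle is δ ≈ 0.509 rad (29.2°).
Interpolate at f = 1/2 with slerp weights a = sin((1−f)δ)/sin δ ≈ 0.517, b = sin(fδ)/sin δ ≈ 0.517.
p = a·p₁ + b·p₂ ≈ (0.099, -0.263, 0.960); φ = arcsin(p_z) ≈ 73.65°, λ = atan2(p_y, p_x) ≈ -69.40°.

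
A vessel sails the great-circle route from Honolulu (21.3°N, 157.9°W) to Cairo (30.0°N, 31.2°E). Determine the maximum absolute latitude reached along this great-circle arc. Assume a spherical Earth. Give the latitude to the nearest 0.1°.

The great circle lies in the plane with unit normal n̂ = (p₁ × p₂)/|p₁ × p₂|.
Here n̂_z ≈ -0.162; the vertex latitude is φ_max = arccos|n̂_z| ≈ 80.7°.

≈ 80.7°N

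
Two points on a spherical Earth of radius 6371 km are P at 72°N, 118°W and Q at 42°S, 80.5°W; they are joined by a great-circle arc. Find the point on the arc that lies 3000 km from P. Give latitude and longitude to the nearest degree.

≈ 47°N, 98°W

Write both endpoints as unit vectors p₁, p₂ with components (cos φ cos λ, cos φ sin λ, sin φ).
The central angle between the endpoints is δ = arccos(p₁·p₂) ≈ 2.042 rad (117.0°). The total great-circle distance is δ·R ≈ 2.042 × 6371 ≈ 13011 km, so the target fraction is f = 3000/13011 ≈ 0.231.
Interpolate at f ≈ 0.231 with slerp weights a = sin((1−f)δ)/sin δ ≈ 1.122, b = sin(fδ)/sin δ ≈ 0.509.
p = a·p₁ + b·p₂ ≈ (-0.100, -0.679, 0.727); φ = arcsin(p_z) ≈ 46.62°, λ = atan2(p_y, p_x) ≈ -98.40°.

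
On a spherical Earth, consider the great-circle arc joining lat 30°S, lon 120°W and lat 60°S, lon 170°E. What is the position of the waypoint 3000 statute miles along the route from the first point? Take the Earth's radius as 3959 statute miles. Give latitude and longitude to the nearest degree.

≈ lat 58°S, lon 169°W

The haversine formula gives a central angle δ ≈ 0.951 rad (54.5°) between the endpoints. The total great-circle distance is δ·R ≈ 0.951 × 3959 ≈ 3764 mi, so the target fraction is f = 3000/3764 ≈ 0.797.
Interpolate at f ≈ 0.797 with slerp weights a = sin((1−f)δ)/sin δ ≈ 0.236, b = sin(fδ)/sin δ ≈ 0.845.
p = a·p₁ + b·p₂ ≈ (-0.518, -0.103, -0.849); φ = arcsin(p_z) ≈ -58.12°, λ = atan2(p_y, p_x) ≈ -168.71°.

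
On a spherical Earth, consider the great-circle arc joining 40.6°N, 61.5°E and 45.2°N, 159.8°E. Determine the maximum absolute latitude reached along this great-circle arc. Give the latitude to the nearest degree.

≈ 55°N

The great circle lies in the plane with unit normal n̂ = (p₁ × p₂)/|p₁ × p₂|.
Here n̂_z ≈ +0.574; the vertex latitude is φ_max = arccos|n̂_z| ≈ 55.0°.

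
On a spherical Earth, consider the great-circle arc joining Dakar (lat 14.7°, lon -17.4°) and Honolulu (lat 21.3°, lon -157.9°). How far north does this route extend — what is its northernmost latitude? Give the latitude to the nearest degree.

≈ 44°

The great circle lies in the plane with unit normal n̂ = (p₁ × p₂)/|p₁ × p₂|.
Here n̂_z ≈ -0.719; the vertex latitude is φ_max = arccos|n̂_z| ≈ 44.1°.
Check via Clairaut: cos φ_max = |cos φ₁| · sin C = cos(14.7°)·sin(48.0°) ≈ 0.719, again giving ≈ 44.1°.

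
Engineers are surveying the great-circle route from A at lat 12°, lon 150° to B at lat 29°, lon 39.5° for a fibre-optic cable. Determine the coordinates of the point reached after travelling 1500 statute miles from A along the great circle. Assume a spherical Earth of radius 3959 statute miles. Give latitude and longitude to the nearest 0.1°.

≈ lat 23.1°, lon 130.4°

The haversine formula gives a central angle δ ≈ 1.771 rad (101.5°) between the endpoints. The total great-circle distance is δ·R ≈ 1.771 × 3959 ≈ 7011 mi, so the target fraction is f = 1500/7011 ≈ 0.214.
Interpolate at f ≈ 0.214 with slerp weights a = sin((1−f)δ)/sin δ ≈ 1.004, b = sin(fδ)/sin δ ≈ 0.377.
p = a·p₁ + b·p₂ ≈ (-0.596, 0.701, 0.392); φ = arcsin(p_z) ≈ 23.06°, λ = atan2(p_y, p_x) ≈ 130.36°.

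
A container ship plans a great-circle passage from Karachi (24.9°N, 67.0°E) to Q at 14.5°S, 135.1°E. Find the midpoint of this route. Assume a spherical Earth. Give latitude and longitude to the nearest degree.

Convert each endpoint to a unit vector on the sphere (x = cos φ cos λ, y = cos φ sin λ, z = sin φ).
The central angle between the endpoints is δ = arccos(p₁·p₂) ≈ 1.347 rad (77.2°).
Interpolate at f = 1/2 with slerp weights a = sin((1−f)δ)/sin δ ≈ 0.640, b = sin(fδ)/sin δ ≈ 0.640.
p = a·p₁ + b·p₂ ≈ (-0.212, 0.971, 0.109); φ = arcsin(p_z) ≈ 6.27°, λ = atan2(p_y, p_x) ≈ 102.31°.

≈ 6°N, 102°E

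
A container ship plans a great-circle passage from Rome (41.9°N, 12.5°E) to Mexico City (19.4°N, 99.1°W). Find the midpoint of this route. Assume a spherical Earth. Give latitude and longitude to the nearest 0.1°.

≈ (46.1°N, 53.1°W)

Convert each endpoint to a unit vector on the sphere (x = cos φ cos λ, y = cos φ sin λ, z = sin φ).
The central angle between the endpoints is δ = arccos(p₁·p₂) ≈ 1.607 rad (92.1°).
Interpolate at f = 1/2 with slerp weights a = sin((1−f)δ)/sin δ ≈ 0.720, b = sin(fδ)/sin δ ≈ 0.720.
p = a·p₁ + b·p₂ ≈ (0.416, -0.555, 0.720); φ = arcsin(p_z) ≈ 46.09°, λ = atan2(p_y, p_x) ≈ -53.14°.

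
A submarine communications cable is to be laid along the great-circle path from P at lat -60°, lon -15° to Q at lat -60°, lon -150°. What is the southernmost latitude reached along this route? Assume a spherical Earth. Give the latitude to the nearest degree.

The great circle lies in the plane with unit normal n̂ = (p₁ × p₂)/|p₁ × p₂|.
Here n̂_z ≈ -0.216; the vertex latitude is φ_max = arccos|n̂_z| ≈ 77.5°.

≈ -78°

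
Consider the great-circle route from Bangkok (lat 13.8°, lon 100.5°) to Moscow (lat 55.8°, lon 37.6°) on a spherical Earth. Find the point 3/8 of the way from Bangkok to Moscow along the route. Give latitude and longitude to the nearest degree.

Convert each endpoint to a unit vector on the sphere (x = cos φ cos λ, y = cos φ sin λ, z = sin φ).
The central angle between the endpoints is δ = arccos(p₁·p₂) ≈ 1.109 rad (63.5°).
Interpolate at f = 3/8 with slerp weights a = sin((1−f)δ)/sin δ ≈ 0.714, b = sin(fδ)/sin δ ≈ 0.451.
p = a·p₁ + b·p₂ ≈ (0.075, 0.836, 0.543); φ = arcsin(p_z) ≈ 32.91°, λ = atan2(p_y, p_x) ≈ 84.90°.

≈ lat 33°, lon 85°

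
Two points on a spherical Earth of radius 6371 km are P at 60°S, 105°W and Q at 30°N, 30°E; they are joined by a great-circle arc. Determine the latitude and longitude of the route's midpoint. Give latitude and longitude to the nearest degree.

≈ 30°S, 5°W

Write both endpoints as unit vectors p₁, p₂ with components (cos φ cos λ, cos φ sin λ, sin φ).
The central angle between the endpoints is δ = arccos(p₁·p₂) ≈ 2.403 rad (137.7°).
Interpolate at f = 1/2 with slerp weights a = sin((1−f)δ)/sin δ ≈ 1.385, b = sin(fδ)/sin δ ≈ 1.385.
p = a·p₁ + b·p₂ ≈ (0.859, -0.069, -0.507); φ = arcsin(p_z) ≈ -30.45°, λ = atan2(p_y, p_x) ≈ -4.60°.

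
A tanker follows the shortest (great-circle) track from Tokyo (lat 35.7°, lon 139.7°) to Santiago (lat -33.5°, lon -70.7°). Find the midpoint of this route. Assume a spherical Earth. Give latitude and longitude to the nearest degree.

≈ lat 4°, lon -143°

The haversine formula gives a central angle δ ≈ 2.705 rad (155.0°) between the endpoints.
Interpolate at f = 1/2 with slerp weights a = sin((1−f)δ)/sin δ ≈ 2.308, b = sin(fδ)/sin δ ≈ 2.308.
p = a·p₁ + b·p₂ ≈ (-0.793, -0.604, 0.073); φ = arcsin(p_z) ≈ 4.18°, λ = atan2(p_y, p_x) ≈ -142.71°.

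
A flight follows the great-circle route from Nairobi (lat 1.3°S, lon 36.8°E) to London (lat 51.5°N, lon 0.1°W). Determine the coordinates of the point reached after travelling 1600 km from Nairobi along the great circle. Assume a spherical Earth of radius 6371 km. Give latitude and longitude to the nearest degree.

≈ lat 12°N, lon 31°E

Write both endpoints as unit vectors p₁, p₂ with components (cos φ cos λ, cos φ sin λ, sin φ).
The central angle between the endpoints is δ = arccos(p₁·p₂) ≈ 1.070 rad (61.3°). The total great-circle distance is δ·R ≈ 1.070 × 6371 ≈ 6818 km, so the target fraction is f = 1600/6818 ≈ 0.235.
Interpolate at f ≈ 0.235 with slerp weights a = sin((1−f)δ)/sin δ ≈ 0.833, b = sin(fδ)/sin δ ≈ 0.283.
p = a·p₁ + b·p₂ ≈ (0.843, 0.498, 0.203); φ = arcsin(p_z) ≈ 11.70°, λ = atan2(p_y, p_x) ≈ 30.59°.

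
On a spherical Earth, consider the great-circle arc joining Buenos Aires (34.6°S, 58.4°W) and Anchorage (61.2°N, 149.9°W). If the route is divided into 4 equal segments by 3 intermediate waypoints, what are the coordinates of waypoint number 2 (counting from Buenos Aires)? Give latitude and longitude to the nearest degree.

Write both endpoints as unit vectors p₁, p₂ with components (cos φ cos λ, cos φ sin λ, sin φ).
The central angle between the endpoints is δ = arccos(p₁·p₂) ≈ 2.104 rad (120.5°).
Interpolate at f = 2/4 with slerp weights a = sin((1−f)δ)/sin δ ≈ 1.008, b = sin(fδ)/sin δ ≈ 1.008.
p = a·p₁ + b·p₂ ≈ (0.015, -0.950, 0.311); φ = arcsin(p_z) ≈ 18.12°, λ = atan2(p_y, p_x) ≈ -89.12°.

≈ 18°N, 89°W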